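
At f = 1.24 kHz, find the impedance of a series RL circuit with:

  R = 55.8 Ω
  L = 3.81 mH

Step 1 — Angular frequency: ω = 2π·f = 2π·1240 = 7791 rad/s.
Step 2 — Component impedances:
  R: Z = R = 55.8 Ω
  L: Z = jωL = j·7791·0.00381 = 0 + j29.68 Ω
Step 3 — Series combination: Z_total = R + L = 55.8 + j29.68 Ω = 63.2∠28.0° Ω.

Z = 55.8 + j29.68 Ω = 63.2∠28.0° Ω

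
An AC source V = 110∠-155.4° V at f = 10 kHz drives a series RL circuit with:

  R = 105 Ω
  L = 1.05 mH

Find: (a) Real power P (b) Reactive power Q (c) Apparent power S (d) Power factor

Step 1 — Angular frequency: ω = 2π·f = 2π·1e+04 = 6.283e+04 rad/s.
Step 2 — Component impedances:
  R: Z = R = 105 Ω
  L: Z = jωL = j·6.283e+04·0.00105 = 0 + j65.97 Ω
Step 3 — Series combination: Z_total = R + L = 105 + j65.97 Ω = 124∠32.1° Ω.
Step 4 — Source phasor: V = 110∠-155.4° V = -100 - j45.79 V.
Step 5 — Current: I = V / Z = -0.8794 + j0.1164 A = 0.8871∠172.5° A.
Step 6 — Complex power: S = V·I* = 82.62 + j51.91 VA.
Step 7 — Real power: P = Re(S) = 82.62 W.
Step 8 — Reactive power: Q = Im(S) = 51.91 VAR.
Step 9 — Apparent power: |S| = 97.58 VA.
Step 10 — Power factor: PF = P/|S| = 0.8467 (lagging).

(a) P = 82.62 W  (b) Q = 51.91 VAR  (c) S = 97.58 VA  (d) PF = 0.8467 (lagging)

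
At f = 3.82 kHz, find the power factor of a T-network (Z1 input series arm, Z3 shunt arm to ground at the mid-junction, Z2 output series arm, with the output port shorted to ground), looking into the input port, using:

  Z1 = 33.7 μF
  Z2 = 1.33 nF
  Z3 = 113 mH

Step 1 — Angular frequency: ω = 2π·f = 2π·3820 = 2.4e+04 rad/s.
Step 2 — Component impedances:
  Z1: Z = 1/(jωC) = -j/(ω·C) = 0 - j1.236 Ω
  Z2: Z = 1/(jωC) = -j/(ω·C) = 0 - j3.133e+04 Ω
  Z3: Z = jωL = j·2.4e+04·0.113 = 0 + j2712 Ω
Step 3 — With the output port shorted to ground, the output series arm Z2 runs from the junction to ground; the shunt arm Z3 also runs from the junction to ground. They appear in parallel: Z3 || Z2 = 0 + j2969 Ω.
Step 4 — Series with input arm Z1: Z_in = Z1 + (Z3 || Z2) = 0 + j2968 Ω = 2968∠90.0° Ω.
Step 5 — Power factor: PF = cos(φ) = Re(Z)/|Z| = 0/2968 = 0.
Step 6 — Type: Im(Z) = 2968 ⇒ lagging (phase φ = 90.0°).

PF = 0 (lagging, φ = 90.0°)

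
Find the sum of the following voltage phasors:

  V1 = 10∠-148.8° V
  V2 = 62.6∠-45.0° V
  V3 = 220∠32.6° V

Step 1 — Convert each phasor to rectangular form:
  V1 = 10·(cos(-148.8°) + j·sin(-148.8°)) = -8.554 - j5.18 V
  V2 = 62.6·(cos(-45.0°) + j·sin(-45.0°)) = 44.26 - j44.26 V
  V3 = 220·(cos(32.6°) + j·sin(32.6°)) = 185.3 + j118.5 V
Step 2 — Sum components: V_total = 221.1 + j69.08 V.
Step 3 — Convert to polar: |V_total| = 231.6 V, ∠V_total = 17.4°.

V_total = 231.6∠17.4° V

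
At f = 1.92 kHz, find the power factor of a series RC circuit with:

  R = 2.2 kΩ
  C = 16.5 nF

Step 1 — Angular frequency: ω = 2π·f = 2π·1920 = 1.206e+04 rad/s.
Step 2 — Component impedances:
  R: Z = R = 2200 Ω
  C: Z = 1/(jωC) = -j/(ω·C) = 0 - j5024 Ω
Step 3 — Series combination: Z_total = R + C = 2200 - j5024 Ω = 5484∠-66.4° Ω.
Step 4 — Power factor: PF = cos(φ) = Re(Z)/|Z| = 2200/5484.4 = 0.4011.
Step 5 — Type: Im(Z) = -5024 ⇒ leading (phase φ = -66.4°).

PF = 0.4011 (leading, φ = -66.4°)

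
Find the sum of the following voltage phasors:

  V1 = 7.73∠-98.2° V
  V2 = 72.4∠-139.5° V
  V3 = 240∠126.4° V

Step 1 — Convert each phasor to rectangular form:
  V1 = 7.73·(cos(-98.2°) + j·sin(-98.2°)) = -1.103 - j7.651 V
  V2 = 72.4·(cos(-139.5°) + j·sin(-139.5°)) = -55.05 - j47.02 V
  V3 = 240·(cos(126.4°) + j·sin(126.4°)) = -142.4 + j193.2 V
Step 2 — Sum components: V_total = -198.6 + j138.5 V.
Step 3 — Convert to polar: |V_total| = 242.1 V, ∠V_total = 145.1°.

V_total = 242.1∠145.1° V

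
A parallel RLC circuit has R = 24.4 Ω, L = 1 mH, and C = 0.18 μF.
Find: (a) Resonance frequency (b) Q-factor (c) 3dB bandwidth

Step 1 — Resonance: ω₀ = 1/√(LC) = 1/√(0.001·1.8e-07) = 7.454e+04 rad/s.
Step 2 — f₀ = ω₀/(2π) = 1.186e+04 Hz.
Step 3 — Parallel Q: Q = R/(ω₀L) = 24.4/(7.454e+04·0.001) = 0.3274.
Step 4 — Bandwidth: Δω = ω₀/Q = 2.277e+05 rad/s; BW = Δω/(2π) = 3.624e+04 Hz.

(a) f₀ = 1.186e+04 Hz  (b) Q = 0.3274  (c) BW = 3.624e+04 Hz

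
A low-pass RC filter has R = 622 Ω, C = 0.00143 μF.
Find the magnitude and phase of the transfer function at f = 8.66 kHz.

Step 1 — Angular frequency: ω = 2π·8660 = 5.441e+04 rad/s.
Step 2 — Transfer function: H(jω) = 1/(1 + jωRC).
Step 3 — Denominator: 1 + jωRC = 1 + j·5.441e+04·622·1.43e-09 = 1 + j0.0484.
Step 4 — H = 0.9977 - j0.04828.
Step 5 — Magnitude: |H| = 0.9988 (-0.0 dB); phase: φ = -2.8°.

|H| = 0.9988 (-0.0 dB), φ = -2.8°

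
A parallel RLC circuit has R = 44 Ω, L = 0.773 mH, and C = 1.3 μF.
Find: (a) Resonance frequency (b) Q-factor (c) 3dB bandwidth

Step 1 — Resonance: ω₀ = 1/√(LC) = 1/√(0.000773·1.3e-06) = 3.155e+04 rad/s.
Step 2 — f₀ = ω₀/(2π) = 5021 Hz.
Step 3 — Parallel Q: Q = R/(ω₀L) = 44/(3.155e+04·0.000773) = 1.804.
Step 4 — Bandwidth: Δω = ω₀/Q = 1.748e+04 rad/s; BW = Δω/(2π) = 2782 Hz.

(a) f₀ = 5021 Hz  (b) Q = 1.804  (c) BW = 2782 Hz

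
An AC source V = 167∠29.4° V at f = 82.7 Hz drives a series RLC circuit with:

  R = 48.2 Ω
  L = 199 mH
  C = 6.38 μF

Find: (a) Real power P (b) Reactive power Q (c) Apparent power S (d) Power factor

Step 1 — Angular frequency: ω = 2π·f = 2π·82.7 = 519.6 rad/s.
Step 2 — Component impedances:
  R: Z = R = 48.2 Ω
  L: Z = jωL = j·519.6·0.199 = 0 + j103.4 Ω
  C: Z = 1/(jωC) = -j/(ω·C) = 0 - j301.6 Ω
Step 3 — Series combination: Z_total = R + L + C = 48.2 - j198.2 Ω = 204∠-76.3° Ω.
Step 4 — Source phasor: V = 167∠29.4° V = 145.5 + j81.98 V.
Step 5 — Current: I = V / Z = -0.222 + j0.7879 A = 0.8186∠105.7° A.
Step 6 — Complex power: S = V·I* = 32.3 - j132.8 VA.
Step 7 — Real power: P = Re(S) = 32.3 W.
Step 8 — Reactive power: Q = Im(S) = -132.8 VAR.
Step 9 — Apparent power: |S| = 136.7 VA.
Step 10 — Power factor: PF = P/|S| = 0.2363 (leading).

(a) P = 32.3 W  (b) Q = -132.8 VAR  (c) S = 136.7 VA  (d) PF = 0.2363 (leading)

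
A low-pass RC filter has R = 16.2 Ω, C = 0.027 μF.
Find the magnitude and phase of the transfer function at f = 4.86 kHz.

Step 1 — Angular frequency: ω = 2π·4860 = 3.054e+04 rad/s.
Step 2 — Transfer function: H(jω) = 1/(1 + jωRC).
Step 3 — Denominator: 1 + jωRC = 1 + j·3.054e+04·16.2·2.7e-08 = 1 + j0.01336.
Step 4 — H = 0.9998 - j0.01335.
Step 5 — Magnitude: |H| = 0.9999 (-0.0 dB); phase: φ = -0.8°.

|H| = 0.9999 (-0.0 dB), φ = -0.8°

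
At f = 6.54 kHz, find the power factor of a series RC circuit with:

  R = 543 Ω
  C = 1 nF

Step 1 — Angular frequency: ω = 2π·f = 2π·6540 = 4.109e+04 rad/s.
Step 2 — Component impedances:
  R: Z = R = 543 Ω
  C: Z = 1/(jωC) = -j/(ω·C) = 0 - j2.434e+04 Ω
Step 3 — Series combination: Z_total = R + C = 543 - j2.434e+04 Ω = 2.434e+04∠-88.7° Ω.
Step 4 — Power factor: PF = cos(φ) = Re(Z)/|Z| = 543/2.434e+04 = 0.02231.
Step 5 — Type: Im(Z) = -2.434e+04 ⇒ leading (phase φ = -88.7°).

PF = 0.02231 (leading, φ = -88.7°)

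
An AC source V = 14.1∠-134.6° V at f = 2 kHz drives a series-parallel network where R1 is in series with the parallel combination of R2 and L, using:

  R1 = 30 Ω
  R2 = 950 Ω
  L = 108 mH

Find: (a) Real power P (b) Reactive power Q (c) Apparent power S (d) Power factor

Step 1 — Angular frequency: ω = 2π·f = 2π·2000 = 1.257e+04 rad/s.
Step 2 — Component impedances:
  R1: Z = R = 30 Ω
  R2: Z = R = 950 Ω
  L: Z = jωL = j·1.257e+04·0.108 = 0 + j1357 Ω
Step 3 — Parallel branch: R2 || L = 1/(1/R2 + 1/L) = 637.6 + j446.3 Ω.
Step 4 — Series with R1: Z_total = R1 + (R2 || L) = 667.6 + j446.3 Ω = 803∠33.8° Ω.
Step 5 — Source phasor: V = 14.1∠-134.6° V = -9.9 - j10.04 V.
Step 6 — Current: I = V / Z = -0.0172 - j0.003541 A = 0.01756∠-168.4° A.
Step 7 — Complex power: S = V·I* = 0.2058 + j0.1376 VA.
Step 8 — Real power: P = Re(S) = 0.2058 W.
Step 9 — Reactive power: Q = Im(S) = 0.1376 VAR.
Step 10 — Apparent power: |S| = 0.2476 VA.
Step 11 — Power factor: PF = P/|S| = 0.8313 (lagging).

(a) P = 0.2058 W  (b) Q = 0.1376 VAR  (c) S = 0.2476 VA  (d) PF = 0.8313 (lagging)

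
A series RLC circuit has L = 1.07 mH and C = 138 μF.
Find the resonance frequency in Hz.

Step 1 — Resonance condition Im(Z)=0 gives ω₀ = 1/√(LC).
Step 2 — ω₀ = 1/√(0.00107·0.000138) = 2602 rad/s.
Step 3 — f₀ = ω₀/(2π) = 414.2 Hz.

f₀ = 414.2 Hz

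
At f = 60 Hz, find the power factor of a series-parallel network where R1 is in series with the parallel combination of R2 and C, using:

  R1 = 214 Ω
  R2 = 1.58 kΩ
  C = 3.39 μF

Step 1 — Angular frequency: ω = 2π·f = 2π·60 = 377 rad/s.
Step 2 — Component impedances:
  R1: Z = R = 214 Ω
  R2: Z = R = 1580 Ω
  C: Z = 1/(jωC) = -j/(ω·C) = 0 - j782.5 Ω
Step 3 — Parallel branch: R2 || C = 1/(1/R2 + 1/C) = 311.2 - j628.4 Ω.
Step 4 — Series with R1: Z_total = R1 + (R2 || C) = 525.2 - j628.4 Ω = 818.9∠-50.1° Ω.
Step 5 — Power factor: PF = cos(φ) = Re(Z)/|Z| = 525.2/818.9 = 0.6413.
Step 6 — Type: Im(Z) = -628.4 ⇒ leading (phase φ = -50.1°).

PF = 0.6413 (leading, φ = -50.1°)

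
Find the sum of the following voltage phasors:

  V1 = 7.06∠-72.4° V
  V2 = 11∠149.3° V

Step 1 — Convert each phasor to rectangular form:
  V1 = 7.06·(cos(-72.4°) + j·sin(-72.4°)) = 2.135 - j6.73 V
  V2 = 11·(cos(149.3°) + j·sin(149.3°)) = -9.458 + j5.616 V
Step 2 — Sum components: V_total = -7.324 - j1.114 V.
Step 3 — Convert to polar: |V_total| = 7.408 V, ∠V_total = -171.4°.

V_total = 7.408∠-171.4° V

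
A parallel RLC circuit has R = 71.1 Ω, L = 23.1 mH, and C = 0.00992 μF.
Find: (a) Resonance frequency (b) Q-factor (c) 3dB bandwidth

Step 1 — Resonance: ω₀ = 1/√(LC) = 1/√(0.0231·9.92e-09) = 6.606e+04 rad/s.
Step 2 — f₀ = ω₀/(2π) = 1.051e+04 Hz.
Step 3 — Parallel Q: Q = R/(ω₀L) = 71.1/(6.606e+04·0.0231) = 0.04659.
Step 4 — Bandwidth: Δω = ω₀/Q = 1.418e+06 rad/s; BW = Δω/(2π) = 2.257e+05 Hz.

(a) f₀ = 1.051e+04 Hz  (b) Q = 0.04659  (c) BW = 2.257e+05 Hz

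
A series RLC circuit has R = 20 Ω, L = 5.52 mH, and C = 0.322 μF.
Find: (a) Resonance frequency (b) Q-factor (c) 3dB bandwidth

Step 1 — Resonance condition Im(Z)=0 gives ω₀ = 1/√(LC).
Step 2 — ω₀ = 1/√(0.00552·3.22e-07) = 2.372e+04 rad/s.
Step 3 — f₀ = ω₀/(2π) = 3775 Hz.
Step 4 — Series Q: Q = ω₀L/R = 2.372e+04·0.00552/20 = 6.547.
Step 5 — 3dB bandwidth: Δω = ω₀/Q = 3623 rad/s; BW = Δω/(2π) = 576.6 Hz.

(a) f₀ = 3775 Hz  (b) Q = 6.547  (c) BW = 576.6 Hz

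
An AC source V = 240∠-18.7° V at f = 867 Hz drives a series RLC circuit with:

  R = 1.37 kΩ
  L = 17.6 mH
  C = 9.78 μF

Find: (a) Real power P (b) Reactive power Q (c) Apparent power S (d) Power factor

Step 1 — Angular frequency: ω = 2π·f = 2π·867 = 5448 rad/s.
Step 2 — Component impedances:
  R: Z = R = 1370 Ω
  L: Z = jωL = j·5448·0.0176 = 0 + j95.88 Ω
  C: Z = 1/(jωC) = -j/(ω·C) = 0 - j18.77 Ω
Step 3 — Series combination: Z_total = R + L + C = 1370 + j77.11 Ω = 1372∠3.2° Ω.
Step 4 — Source phasor: V = 240∠-18.7° V = 227.3 - j76.95 V.
Step 5 — Current: I = V / Z = 0.1623 - j0.0653 A = 0.1749∠-21.9° A.
Step 6 — Complex power: S = V·I* = 41.91 + j2.359 VA.
Step 7 — Real power: P = Re(S) = 41.91 W.
Step 8 — Reactive power: Q = Im(S) = 2.359 VAR.
Step 9 — Apparent power: |S| = 41.98 VA.
Step 10 — Power factor: PF = P/|S| = 0.9984 (lagging).

(a) P = 41.91 W  (b) Q = 2.359 VAR  (c) S = 41.98 VA  (d) PF = 0.9984 (lagging)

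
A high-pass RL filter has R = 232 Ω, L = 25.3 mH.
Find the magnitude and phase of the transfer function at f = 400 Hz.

Step 1 — Angular frequency: ω = 2π·400 = 2513 rad/s.
Step 2 — Transfer function: H(jω) = jωL/(R + jωL).
Step 3 — Numerator jωL = j·63.59; denominator R + jωL = 232 + j63.59.
Step 4 — H = 0.06987 + j0.2549.
Step 5 — Magnitude: |H| = 0.2643 (-11.6 dB); phase: φ = 74.7°.

|H| = 0.2643 (-11.6 dB), φ = 74.7°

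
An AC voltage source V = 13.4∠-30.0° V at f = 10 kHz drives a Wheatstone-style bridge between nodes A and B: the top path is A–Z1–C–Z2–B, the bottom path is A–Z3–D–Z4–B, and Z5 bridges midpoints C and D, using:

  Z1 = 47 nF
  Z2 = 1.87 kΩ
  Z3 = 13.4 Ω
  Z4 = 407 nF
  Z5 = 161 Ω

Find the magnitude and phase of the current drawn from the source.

Step 1 — Angular frequency: ω = 2π·f = 2π·1e+04 = 6.283e+04 rad/s.
Step 2 — Component impedances:
  Z1: Z = 1/(jωC) = -j/(ω·C) = 0 - j338.6 Ω
  Z2: Z = R = 1870 Ω
  Z3: Z = R = 13.4 Ω
  Z4: Z = 1/(jωC) = -j/(ω·C) = 0 - j39.1 Ω
  Z5: Z = R = 161 Ω
Step 3 — Bridge requires nodal analysis (the Z5 bridge couples midpoints C and D, so the two paths cannot be reduced to a simple series/parallel combination). Setting node B to ground and injecting 1 A at node A, the 3-node admittance system at A, C, D solves to V_A = Z_AB = 13.76 - j39.41 Ω = 41.74∠-70.8° Ω.
Step 4 — Source phasor: V = 13.4∠-30.0° V = 11.6 - j6.7 V.
Step 5 — Ohm's law: I = V / Z_total = (11.6 - j6.7) / (13.76 - j39.41) = 0.2432 + j0.2096 A.
Step 6 — Convert to polar: |I| = 0.321 A, ∠I = 40.8°.

I = 0.321∠40.8° A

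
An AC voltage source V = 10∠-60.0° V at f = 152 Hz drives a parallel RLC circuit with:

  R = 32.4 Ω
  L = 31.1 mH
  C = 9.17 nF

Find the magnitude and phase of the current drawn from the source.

Step 1 — Angular frequency: ω = 2π·f = 2π·152 = 955 rad/s.
Step 2 — Component impedances:
  R: Z = R = 32.4 Ω
  L: Z = jωL = j·955·0.0311 = 0 + j29.7 Ω
  C: Z = 1/(jωC) = -j/(ω·C) = 0 - j1.142e+05 Ω
Step 3 — Parallel combination: 1/Z_total = 1/R + 1/L + 1/C; Z_total = 14.8 + j16.14 Ω = 21.9∠47.5° Ω.
Step 4 — Source phasor: V = 10∠-60.0° V = 5 - j8.66 V.
Step 5 — Ohm's law: I = V / Z_total = (5 - j8.66) / (14.8 + j16.14) = -0.1372 - j0.4356 A.
Step 6 — Convert to polar: |I| = 0.4567 A, ∠I = -107.5°.

I = 0.4567∠-107.5° A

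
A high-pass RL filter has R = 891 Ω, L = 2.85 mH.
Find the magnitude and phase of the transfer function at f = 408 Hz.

Step 1 — Angular frequency: ω = 2π·408 = 2564 rad/s.
Step 2 — Transfer function: H(jω) = jωL/(R + jωL).
Step 3 — Numerator jωL = j·7.306; denominator R + jωL = 891 + j7.306.
Step 4 — H = 6.723e-05 + j0.008199.
Step 5 — Magnitude: |H| = 0.0082 (-41.7 dB); phase: φ = 89.5°.

|H| = 0.0082 (-41.7 dB), φ = 89.5°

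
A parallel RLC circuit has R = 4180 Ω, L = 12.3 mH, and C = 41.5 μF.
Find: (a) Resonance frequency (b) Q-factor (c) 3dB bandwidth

Step 1 — Resonance: ω₀ = 1/√(LC) = 1/√(0.0123·4.15e-05) = 1400 rad/s.
Step 2 — f₀ = ω₀/(2π) = 222.8 Hz.
Step 3 — Parallel Q: Q = R/(ω₀L) = 4180/(1400·0.0123) = 242.8.
Step 4 — Bandwidth: Δω = ω₀/Q = 5.765 rad/s; BW = Δω/(2π) = 0.9175 Hz.

(a) f₀ = 222.8 Hz  (b) Q = 242.8  (c) BW = 0.9175 Hz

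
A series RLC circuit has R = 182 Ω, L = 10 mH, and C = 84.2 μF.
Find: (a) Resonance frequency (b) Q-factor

Step 1 — Resonance condition Im(Z)=0 gives ω₀ = 1/√(LC).
Step 2 — ω₀ = 1/√(0.01·8.42e-05) = 1090 rad/s.
Step 3 — f₀ = ω₀/(2π) = 173.4 Hz.
Step 4 — Series Q: Q = ω₀L/R = 1090·0.01/182 = 0.05988.

(a) f₀ = 173.4 Hz  (b) Q = 0.05988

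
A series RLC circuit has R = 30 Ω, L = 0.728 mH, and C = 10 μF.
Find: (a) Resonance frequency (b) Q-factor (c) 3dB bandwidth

Step 1 — Resonance: ω₀ = 1/√(LC) = 1/√(0.000728·1e-05) = 1.172e+04 rad/s.
Step 2 — f₀ = ω₀/(2π) = 1865 Hz.
Step 3 — Series Q: Q = ω₀L/R = 1.172e+04·0.000728/30 = 0.2844.
Step 4 — Bandwidth: Δω = ω₀/Q = 4.121e+04 rad/s; BW = Δω/(2π) = 6559 Hz.

(a) f₀ = 1865 Hz  (b) Q = 0.2844  (c) BW = 6559 Hz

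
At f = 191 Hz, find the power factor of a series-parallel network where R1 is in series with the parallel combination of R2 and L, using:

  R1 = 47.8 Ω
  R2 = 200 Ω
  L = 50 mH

Step 1 — Angular frequency: ω = 2π·f = 2π·191 = 1200 rad/s.
Step 2 — Component impedances:
  R1: Z = R = 47.8 Ω
  R2: Z = R = 200 Ω
  L: Z = jωL = j·1200·0.05 = 0 + j60 Ω
Step 3 — Parallel branch: R2 || L = 1/(1/R2 + 1/L) = 16.52 + j55.05 Ω.
Step 4 — Series with R1: Z_total = R1 + (R2 || L) = 64.32 + j55.05 Ω = 84.66∠40.6° Ω.
Step 5 — Power factor: PF = cos(φ) = Re(Z)/|Z| = 64.32/84.66 = 0.7597.
Step 6 — Type: Im(Z) = 55.05 ⇒ lagging (phase φ = 40.6°).

PF = 0.7597 (lagging, φ = 40.6°)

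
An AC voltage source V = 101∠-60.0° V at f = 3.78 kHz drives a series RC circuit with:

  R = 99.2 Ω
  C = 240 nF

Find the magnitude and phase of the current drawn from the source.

Step 1 — Angular frequency: ω = 2π·f = 2π·3780 = 2.375e+04 rad/s.
Step 2 — Component impedances:
  R: Z = R = 99.2 Ω
  C: Z = 1/(jωC) = -j/(ω·C) = 0 - j175.4 Ω
Step 3 — Series combination: Z_total = R + C = 99.2 - j175.4 Ω = 201.5∠-60.5° Ω.
Step 4 — Source phasor: V = 101∠-60.0° V = 50.5 - j87.47 V.
Step 5 — Ohm's law: I = V / Z_total = (50.5 - j87.47) / (99.2 - j175.4) = 0.5011 + j0.004496 A.
Step 6 — Convert to polar: |I| = 0.5011 A, ∠I = 0.5°.

I = 0.5011∠0.5° A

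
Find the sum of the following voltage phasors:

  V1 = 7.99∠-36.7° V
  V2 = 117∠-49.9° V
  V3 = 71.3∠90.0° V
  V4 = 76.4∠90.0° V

Step 1 — Convert each phasor to rectangular form:
  V1 = 7.99·(cos(-36.7°) + j·sin(-36.7°)) = 6.406 - j4.775 V
  V2 = 117·(cos(-49.9°) + j·sin(-49.9°)) = 75.36 - j89.5 V
  V3 = 71.3·(cos(90.0°) + j·sin(90.0°)) = 0 + j71.3 V
  V4 = 76.4·(cos(90.0°) + j·sin(90.0°)) = 0 + j76.4 V
Step 2 — Sum components: V_total = 81.77 + j53.43 V.
Step 3 — Convert to polar: |V_total| = 97.68 V, ∠V_total = 33.2°.

V_total = 97.68∠33.2° V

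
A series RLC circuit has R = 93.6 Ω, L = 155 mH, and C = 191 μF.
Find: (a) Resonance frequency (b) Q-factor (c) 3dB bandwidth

Step 1 — Resonance condition Im(Z)=0 gives ω₀ = 1/√(LC).
Step 2 — ω₀ = 1/√(0.155·0.000191) = 183.8 rad/s.
Step 3 — f₀ = ω₀/(2π) = 29.25 Hz.
Step 4 — Series Q: Q = ω₀L/R = 183.8·0.155/93.6 = 0.3044.
Step 5 — 3dB bandwidth: Δω = ω₀/Q = 603.9 rad/s; BW = Δω/(2π) = 96.11 Hz.

(a) f₀ = 29.25 Hz  (b) Q = 0.3044  (c) BW = 96.11 Hz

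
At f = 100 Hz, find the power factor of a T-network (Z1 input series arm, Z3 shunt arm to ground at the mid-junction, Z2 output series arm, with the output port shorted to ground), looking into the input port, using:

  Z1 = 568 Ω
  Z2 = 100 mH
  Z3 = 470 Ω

Step 1 — Angular frequency: ω = 2π·f = 2π·100 = 628.3 rad/s.
Step 2 — Component impedances:
  Z1: Z = R = 568 Ω
  Z2: Z = jωL = j·628.3·0.1 = 0 + j62.83 Ω
  Z3: Z = R = 470 Ω
Step 3 — With the output port shorted to ground, the output series arm Z2 runs from the junction to ground; the shunt arm Z3 also runs from the junction to ground. They appear in parallel: Z3 || Z2 = 8.252 + j61.73 Ω.
Step 4 — Series with input arm Z1: Z_in = Z1 + (Z3 || Z2) = 576.3 + j61.73 Ω = 579.5∠6.1° Ω.
Step 5 — Power factor: PF = cos(φ) = Re(Z)/|Z| = 576.25/579.55 = 0.9943.
Step 6 — Type: Im(Z) = 61.73 ⇒ lagging (phase φ = 6.1°).

PF = 0.9943 (lagging, φ = 6.1°)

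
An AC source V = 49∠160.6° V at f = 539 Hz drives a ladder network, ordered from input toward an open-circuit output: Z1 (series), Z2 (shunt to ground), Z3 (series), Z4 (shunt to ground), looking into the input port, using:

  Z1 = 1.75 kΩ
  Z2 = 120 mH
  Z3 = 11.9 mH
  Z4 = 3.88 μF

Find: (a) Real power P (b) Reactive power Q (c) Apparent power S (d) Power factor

Step 1 — Angular frequency: ω = 2π·f = 2π·539 = 3387 rad/s.
Step 2 — Component impedances:
  Z1: Z = R = 1750 Ω
  Z2: Z = jωL = j·3387·0.12 = 0 + j406.4 Ω
  Z3: Z = jωL = j·3387·0.0119 = 0 + j40.3 Ω
  Z4: Z = 1/(jωC) = -j/(ω·C) = 0 - j76.1 Ω
Step 3 — Ladder network (open output): work backward from the far end, alternating series and parallel combinations. Z_in = 1750 - j39.26 Ω = 1750∠-1.3° Ω.
Step 4 — Source phasor: V = 49∠160.6° V = -46.22 + j16.28 V.
Step 5 — Current: I = V / Z = -0.02661 + j0.008704 A = 0.02799∠161.9° A.
Step 6 — Complex power: S = V·I* = 1.371 - j0.03076 VA.
Step 7 — Real power: P = Re(S) = 1.371 W.
Step 8 — Reactive power: Q = Im(S) = -0.03076 VAR.
Step 9 — Apparent power: |S| = 1.372 VA.
Step 10 — Power factor: PF = P/|S| = 0.9997 (leading).

(a) P = 1.371 W  (b) Q = -0.03076 VAR  (c) S = 1.372 VA  (d) PF = 0.9997 (leading)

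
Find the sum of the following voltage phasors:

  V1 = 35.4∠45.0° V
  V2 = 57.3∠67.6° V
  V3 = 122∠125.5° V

Step 1 — Convert each phasor to rectangular form:
  V1 = 35.4·(cos(45.0°) + j·sin(45.0°)) = 25.03 + j25.03 V
  V2 = 57.3·(cos(67.6°) + j·sin(67.6°)) = 21.84 + j52.98 V
  V3 = 122·(cos(125.5°) + j·sin(125.5°)) = -70.85 + j99.32 V
Step 2 — Sum components: V_total = -23.98 + j177.3 V.
Step 3 — Convert to polar: |V_total| = 178.9 V, ∠V_total = 97.7°.

V_total = 178.9∠97.7° V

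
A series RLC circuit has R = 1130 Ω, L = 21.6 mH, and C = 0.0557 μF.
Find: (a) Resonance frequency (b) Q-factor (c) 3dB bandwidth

Step 1 — Resonance: ω₀ = 1/√(LC) = 1/√(0.0216·5.57e-08) = 2.883e+04 rad/s.
Step 2 — f₀ = ω₀/(2π) = 4588 Hz.
Step 3 — Series Q: Q = ω₀L/R = 2.883e+04·0.0216/1130 = 0.5511.
Step 4 — Bandwidth: Δω = ω₀/Q = 5.231e+04 rad/s; BW = Δω/(2π) = 8326 Hz.

(a) f₀ = 4588 Hz  (b) Q = 0.5511  (c) BW = 8326 Hz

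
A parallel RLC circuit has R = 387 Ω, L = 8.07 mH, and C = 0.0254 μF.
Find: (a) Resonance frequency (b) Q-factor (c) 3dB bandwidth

Step 1 — Resonance: ω₀ = 1/√(LC) = 1/√(0.00807·2.54e-08) = 6.985e+04 rad/s.
Step 2 — f₀ = ω₀/(2π) = 1.112e+04 Hz.
Step 3 — Parallel Q: Q = R/(ω₀L) = 387/(6.985e+04·0.00807) = 0.6866.
Step 4 — Bandwidth: Δω = ω₀/Q = 1.017e+05 rad/s; BW = Δω/(2π) = 1.619e+04 Hz.

(a) f₀ = 1.112e+04 Hz  (b) Q = 0.6866  (c) BW = 1.619e+04 Hz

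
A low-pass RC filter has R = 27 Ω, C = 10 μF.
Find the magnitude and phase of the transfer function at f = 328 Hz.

Step 1 — Angular frequency: ω = 2π·328 = 2061 rad/s.
Step 2 — Transfer function: H(jω) = 1/(1 + jωRC).
Step 3 — Denominator: 1 + jωRC = 1 + j·2061·27·1e-05 = 1 + j0.5564.
Step 4 — H = 0.7636 - j0.4249.
Step 5 — Magnitude: |H| = 0.8738 (-1.2 dB); phase: φ = -29.1°.

|H| = 0.8738 (-1.2 dB), φ = -29.1°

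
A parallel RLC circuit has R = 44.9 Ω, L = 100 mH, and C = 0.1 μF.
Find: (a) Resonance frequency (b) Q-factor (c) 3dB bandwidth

Step 1 — Resonance: ω₀ = 1/√(LC) = 1/√(0.1·1e-07) = 1e+04 rad/s.
Step 2 — f₀ = ω₀/(2π) = 1592 Hz.
Step 3 — Parallel Q: Q = R/(ω₀L) = 44.9/(1e+04·0.1) = 0.0449.
Step 4 — Bandwidth: Δω = ω₀/Q = 2.227e+05 rad/s; BW = Δω/(2π) = 3.545e+04 Hz.

(a) f₀ = 1592 Hz  (b) Q = 0.0449  (c) BW = 3.545e+04 Hz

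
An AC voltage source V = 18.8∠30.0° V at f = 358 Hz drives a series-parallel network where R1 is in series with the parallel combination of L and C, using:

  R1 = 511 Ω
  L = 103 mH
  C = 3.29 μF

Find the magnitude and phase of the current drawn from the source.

Step 1 — Angular frequency: ω = 2π·f = 2π·358 = 2249 rad/s.
Step 2 — Component impedances:
  R1: Z = R = 511 Ω
  L: Z = jωL = j·2249·0.103 = 0 + j231.7 Ω
  C: Z = 1/(jωC) = -j/(ω·C) = 0 - j135.1 Ω
Step 3 — Parallel branch: L || C = 1/(1/L + 1/C) = 0 - j324.2 Ω.
Step 4 — Series with R1: Z_total = R1 + (L || C) = 511 - j324.2 Ω = 605.2∠-32.4° Ω.
Step 5 — Source phasor: V = 18.8∠30.0° V = 16.28 + j9.4 V.
Step 6 — Ohm's law: I = V / Z_total = (16.28 + j9.4) / (511 - j324.2) = 0.01439 + j0.02753 A.
Step 7 — Convert to polar: |I| = 0.03107 A, ∠I = 62.4°.

I = 0.03107∠62.4° A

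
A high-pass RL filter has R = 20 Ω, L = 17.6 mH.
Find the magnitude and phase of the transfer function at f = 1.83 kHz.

Step 1 — Angular frequency: ω = 2π·1830 = 1.15e+04 rad/s.
Step 2 — Transfer function: H(jω) = jωL/(R + jωL).
Step 3 — Numerator jωL = j·202.4; denominator R + jωL = 20 + j202.4.
Step 4 — H = 0.9903 + j0.09787.
Step 5 — Magnitude: |H| = 0.9952 (-0.0 dB); phase: φ = 5.6°.

|H| = 0.9952 (-0.0 dB), φ = 5.6°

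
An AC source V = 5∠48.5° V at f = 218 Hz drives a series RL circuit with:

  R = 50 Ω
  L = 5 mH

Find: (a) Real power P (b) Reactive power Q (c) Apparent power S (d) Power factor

Step 1 — Angular frequency: ω = 2π·f = 2π·218 = 1370 rad/s.
Step 2 — Component impedances:
  R: Z = R = 50 Ω
  L: Z = jωL = j·1370·0.005 = 0 + j6.849 Ω
Step 3 — Series combination: Z_total = R + L = 50 + j6.849 Ω = 50.47∠7.8° Ω.
Step 4 — Source phasor: V = 5∠48.5° V = 3.313 + j3.745 V.
Step 5 — Current: I = V / Z = 0.07511 + j0.06461 A = 0.09907∠40.7° A.
Step 6 — Complex power: S = V·I* = 0.4908 + j0.06723 VA.
Step 7 — Real power: P = Re(S) = 0.4908 W.
Step 8 — Reactive power: Q = Im(S) = 0.06723 VAR.
Step 9 — Apparent power: |S| = 0.4954 VA.
Step 10 — Power factor: PF = P/|S| = 0.9907 (lagging).

(a) P = 0.4908 W  (b) Q = 0.06723 VAR  (c) S = 0.4954 VA  (d) PF = 0.9907 (lagging)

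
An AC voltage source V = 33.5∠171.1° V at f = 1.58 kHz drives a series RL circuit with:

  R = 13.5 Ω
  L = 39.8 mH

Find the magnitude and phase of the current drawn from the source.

Step 1 — Angular frequency: ω = 2π·f = 2π·1580 = 9927 rad/s.
Step 2 — Component impedances:
  R: Z = R = 13.5 Ω
  L: Z = jωL = j·9927·0.0398 = 0 + j395.1 Ω
Step 3 — Series combination: Z_total = R + L = 13.5 + j395.1 Ω = 395.3∠88.0° Ω.
Step 4 — Source phasor: V = 33.5∠171.1° V = -33.1 + j5.183 V.
Step 5 — Ohm's law: I = V / Z_total = (-33.1 + j5.183) / (13.5 + j395.1) = 0.01024 + j0.08412 A.
Step 6 — Convert to polar: |I| = 0.08474 A, ∠I = 83.1°.

I = 0.08474∠83.1° A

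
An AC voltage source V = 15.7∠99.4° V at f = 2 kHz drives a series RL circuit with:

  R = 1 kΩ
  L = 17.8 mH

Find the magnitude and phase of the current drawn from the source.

Step 1 — Angular frequency: ω = 2π·f = 2π·2000 = 1.257e+04 rad/s.
Step 2 — Component impedances:
  R: Z = R = 1000 Ω
  L: Z = jωL = j·1.257e+04·0.0178 = 0 + j223.7 Ω
Step 3 — Series combination: Z_total = R + L = 1000 + j223.7 Ω = 1025∠12.6° Ω.
Step 4 — Source phasor: V = 15.7∠99.4° V = -2.564 + j15.49 V.
Step 5 — Ohm's law: I = V / Z_total = (-2.564 + j15.49) / (1000 + j223.7) = 0.0008575 + j0.0153 A.
Step 6 — Convert to polar: |I| = 0.01532 A, ∠I = 86.8°.

I = 0.01532∠86.8° A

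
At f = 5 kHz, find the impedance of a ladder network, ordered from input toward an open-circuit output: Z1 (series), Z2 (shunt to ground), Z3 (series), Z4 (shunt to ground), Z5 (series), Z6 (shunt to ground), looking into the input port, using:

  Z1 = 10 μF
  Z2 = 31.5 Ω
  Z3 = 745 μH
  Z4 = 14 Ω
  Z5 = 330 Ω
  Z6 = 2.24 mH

Step 1 — Angular frequency: ω = 2π·f = 2π·5000 = 3.142e+04 rad/s.
Step 2 — Component impedances:
  Z1: Z = 1/(jωC) = -j/(ω·C) = 0 - j3.183 Ω
  Z2: Z = R = 31.5 Ω
  Z3: Z = jωL = j·3.142e+04·0.000745 = 0 + j23.4 Ω
  Z4: Z = R = 14 Ω
  Z5: Z = R = 330 Ω
  Z6: Z = jωL = j·3.142e+04·0.00224 = 0 + j70.37 Ω
Step 3 — Ladder network (open output): work backward from the far end, alternating series and parallel combinations. Z_in = 14.17 + j5.883 Ω = 15.34∠22.5° Ω.

Z = 14.17 + j5.883 Ω = 15.34∠22.5° Ω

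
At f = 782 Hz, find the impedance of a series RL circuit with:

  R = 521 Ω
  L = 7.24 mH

Step 1 — Angular frequency: ω = 2π·f = 2π·782 = 4913 rad/s.
Step 2 — Component impedances:
  R: Z = R = 521 Ω
  L: Z = jωL = j·4913·0.00724 = 0 + j35.57 Ω
Step 3 — Series combination: Z_total = R + L = 521 + j35.57 Ω = 522.2∠3.9° Ω.

Z = 521 + j35.57 Ω = 522.2∠3.9° Ω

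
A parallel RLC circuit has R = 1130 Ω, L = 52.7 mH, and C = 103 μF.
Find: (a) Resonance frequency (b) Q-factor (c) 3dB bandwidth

Step 1 — Resonance: ω₀ = 1/√(LC) = 1/√(0.0527·0.000103) = 429.2 rad/s.
Step 2 — f₀ = ω₀/(2π) = 68.31 Hz.
Step 3 — Parallel Q: Q = R/(ω₀L) = 1130/(429.2·0.0527) = 49.96.
Step 4 — Bandwidth: Δω = ω₀/Q = 8.592 rad/s; BW = Δω/(2π) = 1.367 Hz.

(a) f₀ = 68.31 Hz  (b) Q = 49.96  (c) BW = 1.367 Hz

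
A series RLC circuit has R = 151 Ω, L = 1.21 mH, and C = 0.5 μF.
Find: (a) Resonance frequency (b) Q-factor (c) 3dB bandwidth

Step 1 — Resonance: ω₀ = 1/√(LC) = 1/√(0.00121·5e-07) = 4.066e+04 rad/s.
Step 2 — f₀ = ω₀/(2π) = 6471 Hz.
Step 3 — Series Q: Q = ω₀L/R = 4.066e+04·0.00121/151 = 0.3258.
Step 4 — Bandwidth: Δω = ω₀/Q = 1.248e+05 rad/s; BW = Δω/(2π) = 1.986e+04 Hz.

(a) f₀ = 6471 Hz  (b) Q = 0.3258  (c) BW = 1.986e+04 Hz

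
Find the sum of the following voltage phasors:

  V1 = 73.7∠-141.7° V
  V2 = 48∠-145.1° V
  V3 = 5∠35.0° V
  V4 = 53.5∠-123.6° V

Step 1 — Convert each phasor to rectangular form:
  V1 = 73.7·(cos(-141.7°) + j·sin(-141.7°)) = -57.84 - j45.68 V
  V2 = 48·(cos(-145.1°) + j·sin(-145.1°)) = -39.37 - j27.46 V
  V3 = 5·(cos(35.0°) + j·sin(35.0°)) = 4.096 + j2.868 V
  V4 = 53.5·(cos(-123.6°) + j·sin(-123.6°)) = -29.61 - j44.56 V
Step 2 — Sum components: V_total = -122.7 - j114.8 V.
Step 3 — Convert to polar: |V_total| = 168.1 V, ∠V_total = -136.9°.

V_total = 168.1∠-136.9° V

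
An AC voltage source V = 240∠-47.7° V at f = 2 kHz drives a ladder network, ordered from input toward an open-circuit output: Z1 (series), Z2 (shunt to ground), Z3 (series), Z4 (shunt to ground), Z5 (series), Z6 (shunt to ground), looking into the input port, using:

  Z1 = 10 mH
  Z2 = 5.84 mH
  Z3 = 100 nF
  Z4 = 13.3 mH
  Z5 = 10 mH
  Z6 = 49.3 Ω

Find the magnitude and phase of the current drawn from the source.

Step 1 — Angular frequency: ω = 2π·f = 2π·2000 = 1.257e+04 rad/s.
Step 2 — Component impedances:
  Z1: Z = jωL = j·1.257e+04·0.01 = 0 + j125.7 Ω
  Z2: Z = jωL = j·1.257e+04·0.00584 = 0 + j73.39 Ω
  Z3: Z = 1/(jωC) = -j/(ω·C) = 0 - j795.8 Ω
  Z4: Z = jωL = j·1.257e+04·0.0133 = 0 + j167.1 Ω
  Z5: Z = jωL = j·1.257e+04·0.01 = 0 + j125.7 Ω
  Z6: Z = R = 49.3 Ω
Step 3 — Ladder network (open output): work backward from the far end, alternating series and parallel combinations. Z_in = 0.2002 + j207.4 Ω = 207.4∠89.9° Ω.
Step 4 — Source phasor: V = 240∠-47.7° V = 161.5 - j177.5 V.
Step 5 — Ohm's law: I = V / Z_total = (161.5 - j177.5) / (0.2002 + j207.4) = -0.8553 - j0.7798 A.
Step 6 — Convert to polar: |I| = 1.157 A, ∠I = -137.6°.

I = 1.157∠-137.6° A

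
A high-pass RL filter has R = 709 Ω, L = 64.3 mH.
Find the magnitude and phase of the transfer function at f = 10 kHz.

Step 1 — Angular frequency: ω = 2π·1e+04 = 6.283e+04 rad/s.
Step 2 — Transfer function: H(jω) = jωL/(R + jωL).
Step 3 — Numerator jωL = j·4040; denominator R + jωL = 709 + j4040.
Step 4 — H = 0.9701 + j0.1702.
Step 5 — Magnitude: |H| = 0.9849 (-0.1 dB); phase: φ = 10.0°.

|H| = 0.9849 (-0.1 dB), φ = 10.0°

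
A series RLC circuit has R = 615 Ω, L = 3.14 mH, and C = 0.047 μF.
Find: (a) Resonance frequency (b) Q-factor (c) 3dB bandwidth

Step 1 — Resonance: ω₀ = 1/√(LC) = 1/√(0.00314·4.7e-08) = 8.232e+04 rad/s.
Step 2 — f₀ = ω₀/(2π) = 1.31e+04 Hz.
Step 3 — Series Q: Q = ω₀L/R = 8.232e+04·0.00314/615 = 0.4203.
Step 4 — Bandwidth: Δω = ω₀/Q = 1.959e+05 rad/s; BW = Δω/(2π) = 3.117e+04 Hz.

(a) f₀ = 1.31e+04 Hz  (b) Q = 0.4203  (c) BW = 3.117e+04 Hz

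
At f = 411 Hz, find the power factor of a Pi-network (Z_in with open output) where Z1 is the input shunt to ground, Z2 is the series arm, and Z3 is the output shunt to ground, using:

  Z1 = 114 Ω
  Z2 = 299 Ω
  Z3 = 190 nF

Step 1 — Angular frequency: ω = 2π·f = 2π·411 = 2582 rad/s.
Step 2 — Component impedances:
  Z1: Z = R = 114 Ω
  Z2: Z = R = 299 Ω
  Z3: Z = 1/(jωC) = -j/(ω·C) = 0 - j2038 Ω
Step 3 — With open output, the series arm Z2 and the output shunt Z3 appear in series to ground: Z2 + Z3 = 299 - j2038 Ω.
Step 4 — Parallel with input shunt Z1: Z_in = Z1 || (Z2 + Z3) = 112.8 - j6.125 Ω = 112.9∠-3.1° Ω.
Step 5 — Power factor: PF = cos(φ) = Re(Z)/|Z| = 112.76/112.93 = 0.9985.
Step 6 — Type: Im(Z) = -6.125 ⇒ leading (phase φ = -3.1°).

PF = 0.9985 (leading, φ = -3.1°)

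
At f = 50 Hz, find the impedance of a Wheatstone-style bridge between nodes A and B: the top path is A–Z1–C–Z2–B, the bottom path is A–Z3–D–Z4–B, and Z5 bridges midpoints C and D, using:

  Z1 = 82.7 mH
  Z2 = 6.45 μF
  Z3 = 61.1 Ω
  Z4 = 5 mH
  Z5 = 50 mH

Step 1 — Angular frequency: ω = 2π·f = 2π·50 = 314.2 rad/s.
Step 2 — Component impedances:
  Z1: Z = jωL = j·314.2·0.0827 = 0 + j25.98 Ω
  Z2: Z = 1/(jωC) = -j/(ω·C) = 0 - j493.5 Ω
  Z3: Z = R = 61.1 Ω
  Z4: Z = jωL = j·314.2·0.005 = 0 + j1.571 Ω
  Z5: Z = jωL = j·314.2·0.05 = 0 + j15.71 Ω
Step 3 — Bridge requires nodal analysis (the Z5 bridge couples midpoints C and D, so the two paths cannot be reduced to a simple series/parallel combination). Setting node B to ground and injecting 1 A at node A, the 3-node admittance system at A, C, D solves to V_A = Z_AB = 19.79 + j30.22 Ω = 36.12∠56.8° Ω.

Z = 19.79 + j30.22 Ω = 36.12∠56.8° Ω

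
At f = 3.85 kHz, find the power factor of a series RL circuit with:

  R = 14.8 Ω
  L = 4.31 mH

Step 1 — Angular frequency: ω = 2π·f = 2π·3850 = 2.419e+04 rad/s.
Step 2 — Component impedances:
  R: Z = R = 14.8 Ω
  L: Z = jωL = j·2.419e+04·0.00431 = 0 + j104.3 Ω
Step 3 — Series combination: Z_total = R + L = 14.8 + j104.3 Ω = 105.3∠81.9° Ω.
Step 4 — Power factor: PF = cos(φ) = Re(Z)/|Z| = 14.8/105.31 = 0.1405.
Step 5 — Type: Im(Z) = 104.3 ⇒ lagging (phase φ = 81.9°).

PF = 0.1405 (lagging, φ = 81.9°)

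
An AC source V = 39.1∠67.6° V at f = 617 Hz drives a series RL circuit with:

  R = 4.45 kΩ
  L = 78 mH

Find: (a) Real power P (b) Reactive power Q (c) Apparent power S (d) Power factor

Step 1 — Angular frequency: ω = 2π·f = 2π·617 = 3877 rad/s.
Step 2 — Component impedances:
  R: Z = R = 4450 Ω
  L: Z = jωL = j·3877·0.078 = 0 + j302.4 Ω
Step 3 — Series combination: Z_total = R + L = 4450 + j302.4 Ω = 4460∠3.9° Ω.
Step 4 — Source phasor: V = 39.1∠67.6° V = 14.9 + j36.15 V.
Step 5 — Current: I = V / Z = 0.003882 + j0.00786 A = 0.008766∠63.7° A.
Step 6 — Complex power: S = V·I* = 0.342 + j0.02324 VA.
Step 7 — Real power: P = Re(S) = 0.342 W.
Step 8 — Reactive power: Q = Im(S) = 0.02324 VAR.
Step 9 — Apparent power: |S| = 0.3428 VA.
Step 10 — Power factor: PF = P/|S| = 0.9977 (lagging).

(a) P = 0.342 W  (b) Q = 0.02324 VAR  (c) S = 0.3428 VA  (d) PF = 0.9977 (lagging)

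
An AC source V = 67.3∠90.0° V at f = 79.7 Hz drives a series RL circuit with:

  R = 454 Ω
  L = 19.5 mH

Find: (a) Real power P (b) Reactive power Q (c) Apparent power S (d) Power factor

Step 1 — Angular frequency: ω = 2π·f = 2π·79.7 = 500.8 rad/s.
Step 2 — Component impedances:
  R: Z = R = 454 Ω
  L: Z = jωL = j·500.8·0.0195 = 0 + j9.765 Ω
Step 3 — Series combination: Z_total = R + L = 454 + j9.765 Ω = 454.1∠1.2° Ω.
Step 4 — Source phasor: V = 67.3∠90.0° V = 0 + j67.3 V.
Step 5 — Current: I = V / Z = 0.003187 + j0.1482 A = 0.1482∠88.8° A.
Step 6 — Complex power: S = V·I* = 9.972 + j0.2145 VA.
Step 7 — Real power: P = Re(S) = 9.972 W.
Step 8 — Reactive power: Q = Im(S) = 0.2145 VAR.
Step 9 — Apparent power: |S| = 9.974 VA.
Step 10 — Power factor: PF = P/|S| = 0.9998 (lagging).

(a) P = 9.972 W  (b) Q = 0.2145 VAR  (c) S = 9.974 VA  (d) PF = 0.9998 (lagging)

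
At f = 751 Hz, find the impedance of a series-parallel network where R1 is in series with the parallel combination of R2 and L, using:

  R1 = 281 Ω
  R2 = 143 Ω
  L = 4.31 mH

Step 1 — Angular frequency: ω = 2π·f = 2π·751 = 4719 rad/s.
Step 2 — Component impedances:
  R1: Z = R = 281 Ω
  R2: Z = R = 143 Ω
  L: Z = jωL = j·4719·0.00431 = 0 + j20.34 Ω
Step 3 — Parallel branch: R2 || L = 1/(1/R2 + 1/L) = 2.835 + j19.93 Ω.
Step 4 — Series with R1: Z_total = R1 + (R2 || L) = 283.8 + j19.93 Ω = 284.5∠4.0° Ω.

Z = 283.8 + j19.93 Ω = 284.5∠4.0° Ω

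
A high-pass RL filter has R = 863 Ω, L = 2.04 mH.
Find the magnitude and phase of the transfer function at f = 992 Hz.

Step 1 — Angular frequency: ω = 2π·992 = 6233 rad/s.
Step 2 — Transfer function: H(jω) = jωL/(R + jωL).
Step 3 — Numerator jωL = j·12.72; denominator R + jωL = 863 + j12.72.
Step 4 — H = 0.000217 + j0.01473.
Step 5 — Magnitude: |H| = 0.01473 (-36.6 dB); phase: φ = 89.2°.

|H| = 0.01473 (-36.6 dB), φ = 89.2°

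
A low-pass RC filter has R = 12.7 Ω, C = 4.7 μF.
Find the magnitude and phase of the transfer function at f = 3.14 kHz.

Step 1 — Angular frequency: ω = 2π·3140 = 1.973e+04 rad/s.
Step 2 — Transfer function: H(jω) = 1/(1 + jωRC).
Step 3 — Denominator: 1 + jωRC = 1 + j·1.973e+04·12.7·4.7e-06 = 1 + j1.178.
Step 4 — H = 0.419 - j0.4934.
Step 5 — Magnitude: |H| = 0.6473 (-3.8 dB); phase: φ = -49.7°.

|H| = 0.6473 (-3.8 dB), φ = -49.7°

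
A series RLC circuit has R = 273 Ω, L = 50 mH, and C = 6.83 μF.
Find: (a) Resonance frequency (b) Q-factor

Step 1 — Resonance condition Im(Z)=0 gives ω₀ = 1/√(LC).
Step 2 — ω₀ = 1/√(0.05·6.83e-06) = 1711 rad/s.
Step 3 — f₀ = ω₀/(2π) = 272.3 Hz.
Step 4 — Series Q: Q = ω₀L/R = 1711·0.05/273 = 0.3134.

(a) f₀ = 272.3 Hz  (b) Q = 0.3134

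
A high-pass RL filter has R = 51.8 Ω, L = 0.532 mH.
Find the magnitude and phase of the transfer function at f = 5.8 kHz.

Step 1 — Angular frequency: ω = 2π·5800 = 3.644e+04 rad/s.
Step 2 — Transfer function: H(jω) = jωL/(R + jωL).
Step 3 — Numerator jωL = j·19.39; denominator R + jωL = 51.8 + j19.39.
Step 4 — H = 0.1229 + j0.3283.
Step 5 — Magnitude: |H| = 0.3505 (-9.1 dB); phase: φ = 69.5°.

|H| = 0.3505 (-9.1 dB), φ = 69.5°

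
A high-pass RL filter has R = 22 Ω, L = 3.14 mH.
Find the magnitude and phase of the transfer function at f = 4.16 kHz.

Step 1 — Angular frequency: ω = 2π·4160 = 2.614e+04 rad/s.
Step 2 — Transfer function: H(jω) = jωL/(R + jωL).
Step 3 — Numerator jωL = j·82.07; denominator R + jωL = 22 + j82.07.
Step 4 — H = 0.933 + j0.2501.
Step 5 — Magnitude: |H| = 0.9659 (-0.3 dB); phase: φ = 15.0°.

|H| = 0.9659 (-0.3 dB), φ = 15.0°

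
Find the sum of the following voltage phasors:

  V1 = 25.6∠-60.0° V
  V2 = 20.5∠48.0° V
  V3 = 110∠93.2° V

Step 1 — Convert each phasor to rectangular form:
  V1 = 25.6·(cos(-60.0°) + j·sin(-60.0°)) = 12.8 - j22.17 V
  V2 = 20.5·(cos(48.0°) + j·sin(48.0°)) = 13.72 + j15.23 V
  V3 = 110·(cos(93.2°) + j·sin(93.2°)) = -6.14 + j109.8 V
Step 2 — Sum components: V_total = 20.38 + j102.9 V.
Step 3 — Convert to polar: |V_total| = 104.9 V, ∠V_total = 78.8°.

V_total = 104.9∠78.8° V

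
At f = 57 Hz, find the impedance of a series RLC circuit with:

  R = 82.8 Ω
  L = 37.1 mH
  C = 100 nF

Step 1 — Angular frequency: ω = 2π·f = 2π·57 = 358.1 rad/s.
Step 2 — Component impedances:
  R: Z = R = 82.8 Ω
  L: Z = jωL = j·358.1·0.0371 = 0 + j13.29 Ω
  C: Z = 1/(jωC) = -j/(ω·C) = 0 - j2.792e+04 Ω
Step 3 — Series combination: Z_total = R + L + C = 82.8 - j2.791e+04 Ω = 2.791e+04∠-89.8° Ω.

Z = 82.8 - j2.791e+04 Ω = 2.791e+04∠-89.8° Ω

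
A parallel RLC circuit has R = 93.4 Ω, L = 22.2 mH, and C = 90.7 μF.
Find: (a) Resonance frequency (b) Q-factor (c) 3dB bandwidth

Step 1 — Resonance: ω₀ = 1/√(LC) = 1/√(0.0222·9.07e-05) = 704.7 rad/s.
Step 2 — f₀ = ω₀/(2π) = 112.2 Hz.
Step 3 — Parallel Q: Q = R/(ω₀L) = 93.4/(704.7·0.0222) = 5.97.
Step 4 — Bandwidth: Δω = ω₀/Q = 118 rad/s; BW = Δω/(2π) = 18.79 Hz.

(a) f₀ = 112.2 Hz  (b) Q = 5.97  (c) BW = 18.79 Hz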